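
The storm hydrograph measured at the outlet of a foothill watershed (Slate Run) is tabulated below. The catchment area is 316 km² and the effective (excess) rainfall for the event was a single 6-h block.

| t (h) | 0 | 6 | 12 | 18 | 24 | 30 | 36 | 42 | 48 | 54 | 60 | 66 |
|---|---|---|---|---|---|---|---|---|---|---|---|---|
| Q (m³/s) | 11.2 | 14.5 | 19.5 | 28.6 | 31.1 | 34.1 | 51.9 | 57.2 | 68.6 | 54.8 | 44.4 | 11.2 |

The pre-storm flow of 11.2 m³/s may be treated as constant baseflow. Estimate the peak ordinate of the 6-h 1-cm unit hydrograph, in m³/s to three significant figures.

U_p ≈ 28.7 m³/s

Direct runoff: 0.0, 3.3, 8.3, 17.4, 19.9, 22.9, 40.7, 46.0, 57.4, 43.6, 33.2, 0.0 m³/s; ΣQ_DR = 292.7 m³/s, peak = 57.4 m³/s.
Runoff depth d = ΣQ_DR·Δt / A = 292.7 × 21600 / (316 km²) = 20.01 mm.
The 1-cm UH is the DRH scaled by (10 mm)/d, so U_p = 57.4 × 10/20.01 = 28.7 m³/s.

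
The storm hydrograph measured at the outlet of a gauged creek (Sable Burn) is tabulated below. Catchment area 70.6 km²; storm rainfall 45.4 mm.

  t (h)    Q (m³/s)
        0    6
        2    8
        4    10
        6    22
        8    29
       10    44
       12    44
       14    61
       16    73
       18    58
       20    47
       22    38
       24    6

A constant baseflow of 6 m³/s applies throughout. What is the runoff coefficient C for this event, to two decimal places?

ΣQ_DR = 368.0 m³/s; V = ΣQ_DR·Δt = 2.650 × 10^6 m³.
Runoff depth d = V / A = 37.53 mm.
C = d / P = 37.53 / 45.4 = 0.83.

C ≈ 0.83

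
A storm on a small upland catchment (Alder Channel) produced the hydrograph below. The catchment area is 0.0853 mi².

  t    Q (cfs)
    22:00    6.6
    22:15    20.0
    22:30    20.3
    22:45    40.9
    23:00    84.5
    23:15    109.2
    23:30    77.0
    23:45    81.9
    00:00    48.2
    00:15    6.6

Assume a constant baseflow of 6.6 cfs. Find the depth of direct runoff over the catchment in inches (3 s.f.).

d ≈ 1.95 in

Direct runoff: 0.0, 13.4, 13.7, 34.3, 77.9, 102.6, 70.4, 75.3, 41.6, 0.0 cfs; ΣQ_DR = 429.2 cfs.
V = ΣQ_DR · Δt = 429.2 × 900 s = 3.863 × 10^5 ft³.
Over A = 0.0853 mi², depth = V / A = 1.95 in.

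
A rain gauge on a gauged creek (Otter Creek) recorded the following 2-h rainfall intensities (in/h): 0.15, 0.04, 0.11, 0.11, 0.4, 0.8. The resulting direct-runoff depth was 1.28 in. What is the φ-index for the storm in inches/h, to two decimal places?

Only the 2 blocks with intensity above φ contribute runoff: 0.4, 0.8 in/h.
Σ(I−φ)·Δt = d  ⇒  (0.4+0.8 − 2φ)·2 = 1.28
φ = (1.200 − 1.28/2) / 2 = 0.28 in/h.

φ ≈ 0.28 in/h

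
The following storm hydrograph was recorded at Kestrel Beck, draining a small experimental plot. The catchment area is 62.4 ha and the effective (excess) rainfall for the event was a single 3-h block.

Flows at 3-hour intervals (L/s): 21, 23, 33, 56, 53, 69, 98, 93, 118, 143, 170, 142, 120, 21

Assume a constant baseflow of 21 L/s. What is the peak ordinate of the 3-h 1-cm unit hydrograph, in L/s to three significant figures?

U_p ≈ 99.4 L/s

Direct runoff: 0.0, 2.0, 12.0, 35.0, 32.0, 48.0, 77.0, 72.0, 97.0, 122.0, 149.0, 121.0, 99.0, 0.0 L/s; ΣQ_DR = 866.0 L/s, peak = 149.0 L/s.
Runoff depth d = ΣQ_DR·Δt / A = 866.0 × 10800 / (62.4 ha) = 14.99 mm.
The 1-cm UH is the DRH scaled by (10 mm)/d, so U_p = 149.0 × 10/14.99 = 99.4 L/s.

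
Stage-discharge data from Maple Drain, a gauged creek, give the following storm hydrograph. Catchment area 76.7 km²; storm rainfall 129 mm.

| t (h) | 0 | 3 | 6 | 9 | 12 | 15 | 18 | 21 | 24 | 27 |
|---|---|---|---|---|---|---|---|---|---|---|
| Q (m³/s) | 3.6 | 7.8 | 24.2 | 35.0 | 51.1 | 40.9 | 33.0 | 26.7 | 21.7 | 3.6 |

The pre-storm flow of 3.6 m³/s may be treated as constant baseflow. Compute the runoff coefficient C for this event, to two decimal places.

ΣQ_DR = 211.6 m³/s; V = ΣQ_DR·Δt = 2.285 × 10^6 m³.
Runoff depth d = V / A = 29.80 mm.
C = d / P = 29.80 / 129 = 0.23.

C ≈ 0.23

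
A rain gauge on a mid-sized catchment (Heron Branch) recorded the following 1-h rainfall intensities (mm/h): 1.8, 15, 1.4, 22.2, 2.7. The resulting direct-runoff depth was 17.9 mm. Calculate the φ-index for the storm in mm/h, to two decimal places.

Only the 2 blocks with intensity above φ contribute runoff: 15, 22.2 mm/h.
Σ(I−φ)·Δt = d  ⇒  (15+22.2 − 2φ)·1 = 17.9
φ = (37.20 − 17.9/1) / 2 = 9.65 mm/h.

φ ≈ 9.65 mm/h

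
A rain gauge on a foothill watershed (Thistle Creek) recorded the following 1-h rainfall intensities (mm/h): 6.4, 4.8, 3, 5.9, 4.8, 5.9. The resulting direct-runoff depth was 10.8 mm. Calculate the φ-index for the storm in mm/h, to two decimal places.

Only the 5 blocks with intensity above φ contribute runoff: 6.4, 4.8, 5.9, 4.8, 5.9 mm/h.
Σ(I−φ)·Δt = d  ⇒  (6.4+4.8+5.9+4.8+5.9 − 5φ)·1 = 10.8
φ = (27.80 − 10.8/1) / 5 = 3.40 mm/h.

φ ≈ 3.40 mm/h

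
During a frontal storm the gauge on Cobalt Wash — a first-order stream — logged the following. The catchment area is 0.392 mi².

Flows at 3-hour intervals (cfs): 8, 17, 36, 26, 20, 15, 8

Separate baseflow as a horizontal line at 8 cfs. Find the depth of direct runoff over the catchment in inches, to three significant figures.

Direct runoff: 0.0, 9.0, 28.0, 18.0, 12.0, 7.0, 0.0 cfs; ΣQ_DR = 74.00 cfs.
V = ΣQ_DR · Δt = 74.00 × 10800 s = 7.992 × 10^5 ft³.
Over A = 0.392 mi², depth = V / A = 0.878 in.

d ≈ 0.878 in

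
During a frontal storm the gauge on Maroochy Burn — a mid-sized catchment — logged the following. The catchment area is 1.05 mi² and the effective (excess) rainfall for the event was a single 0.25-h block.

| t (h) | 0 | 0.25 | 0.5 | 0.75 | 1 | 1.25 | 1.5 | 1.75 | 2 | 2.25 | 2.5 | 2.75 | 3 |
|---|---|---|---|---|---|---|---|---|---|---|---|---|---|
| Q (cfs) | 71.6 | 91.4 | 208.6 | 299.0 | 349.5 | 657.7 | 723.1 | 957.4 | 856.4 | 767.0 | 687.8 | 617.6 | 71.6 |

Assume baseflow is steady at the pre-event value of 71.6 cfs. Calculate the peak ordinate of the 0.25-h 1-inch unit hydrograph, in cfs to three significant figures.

Direct runoff: 0.0, 19.8, 137.0, 227.4, 277.9, 586.1, 651.5, 885.8, 784.8, 695.4, 616.2, 546.0, 0.0 cfs; ΣQ_DR = 5428 cfs, peak = 885.8 cfs.
Runoff depth d = ΣQ_DR·Δt / A = 5428 × 900 / (1.05 mi²) = 2.003 in.
The 1-inch UH is the DRH scaled by (1 in)/d, so U_p = 885.8 × 1/2.003 = 442 cfs.

U_p ≈ 442 cfs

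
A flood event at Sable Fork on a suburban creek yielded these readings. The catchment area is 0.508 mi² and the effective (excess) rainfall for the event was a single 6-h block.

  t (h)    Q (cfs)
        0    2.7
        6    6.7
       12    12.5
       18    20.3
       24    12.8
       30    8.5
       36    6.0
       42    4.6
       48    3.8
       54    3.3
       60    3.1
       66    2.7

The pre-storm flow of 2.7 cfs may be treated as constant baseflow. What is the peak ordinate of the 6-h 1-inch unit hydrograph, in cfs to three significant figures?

Direct runoff: 0.0, 4.0, 9.8, 17.6, 10.1, 5.8, 3.3, 1.9, 1.1, 0.6, 0.4, 0.0 cfs; ΣQ_DR = 54.60 cfs, peak = 17.6 cfs.
Runoff depth d = ΣQ_DR·Δt / A = 54.60 × 21600 / (0.508 mi²) = 0.9993 in.
The 1-inch UH is the DRH scaled by (1 in)/d, so U_p = 17.6 × 1/0.9993 = 17.6 cfs.

U_p ≈ 17.6 cfs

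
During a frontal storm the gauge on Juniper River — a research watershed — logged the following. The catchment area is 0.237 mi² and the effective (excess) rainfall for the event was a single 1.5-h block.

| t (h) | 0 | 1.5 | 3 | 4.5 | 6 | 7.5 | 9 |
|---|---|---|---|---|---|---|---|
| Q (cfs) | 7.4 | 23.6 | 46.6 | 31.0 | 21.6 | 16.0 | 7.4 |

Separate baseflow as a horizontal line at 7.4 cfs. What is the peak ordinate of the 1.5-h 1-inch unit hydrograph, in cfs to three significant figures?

U_p ≈ 39.3 cfs

Direct runoff: 0.0, 16.2, 39.2, 23.6, 14.2, 8.6, 0.0 cfs; ΣQ_DR = 101.8 cfs, peak = 39.2 cfs.
Runoff depth d = ΣQ_DR·Δt / A = 101.8 × 5400 / (0.237 mi²) = 0.9984 in.
The 1-inch UH is the DRH scaled by (1 in)/d, so U_p = 39.2 × 1/0.9984 = 39.3 cfs.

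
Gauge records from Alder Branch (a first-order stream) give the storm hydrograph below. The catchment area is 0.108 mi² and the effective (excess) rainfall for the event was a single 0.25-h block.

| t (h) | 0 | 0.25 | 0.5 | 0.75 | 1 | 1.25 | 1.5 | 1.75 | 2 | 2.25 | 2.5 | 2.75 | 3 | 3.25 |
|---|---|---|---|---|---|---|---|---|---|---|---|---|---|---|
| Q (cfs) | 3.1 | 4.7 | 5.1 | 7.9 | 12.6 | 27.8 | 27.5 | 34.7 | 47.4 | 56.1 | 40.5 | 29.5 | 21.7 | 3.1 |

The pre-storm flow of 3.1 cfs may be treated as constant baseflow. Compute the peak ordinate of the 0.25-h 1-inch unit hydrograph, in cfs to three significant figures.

Direct runoff: 0.0, 1.6, 2.0, 4.8, 9.5, 24.7, 24.4, 31.6, 44.3, 53.0, 37.4, 26.4, 18.6, 0.0 cfs; ΣQ_DR = 278.3 cfs, peak = 53.0 cfs.
Runoff depth d = ΣQ_DR·Δt / A = 278.3 × 900 / (0.108 mi²) = 0.9983 in.
The 1-inch UH is the DRH scaled by (1 in)/d, so U_p = 53.0 × 1/0.9983 = 53.1 cfs.

U_p ≈ 53.1 cfs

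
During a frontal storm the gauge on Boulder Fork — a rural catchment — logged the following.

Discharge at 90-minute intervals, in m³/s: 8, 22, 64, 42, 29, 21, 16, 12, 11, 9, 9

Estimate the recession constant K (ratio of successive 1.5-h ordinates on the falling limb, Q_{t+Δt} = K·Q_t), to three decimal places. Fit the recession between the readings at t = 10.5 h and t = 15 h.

K ≈ 0.909

Using the recession-limb readings at t = 10.5 h and t = 15 h: Q falls from 12 to 9 m³/s over 3 intervals.
K = (Q₂/Q₁)^(1/3) = (9/12)^(1/3) = 0.909.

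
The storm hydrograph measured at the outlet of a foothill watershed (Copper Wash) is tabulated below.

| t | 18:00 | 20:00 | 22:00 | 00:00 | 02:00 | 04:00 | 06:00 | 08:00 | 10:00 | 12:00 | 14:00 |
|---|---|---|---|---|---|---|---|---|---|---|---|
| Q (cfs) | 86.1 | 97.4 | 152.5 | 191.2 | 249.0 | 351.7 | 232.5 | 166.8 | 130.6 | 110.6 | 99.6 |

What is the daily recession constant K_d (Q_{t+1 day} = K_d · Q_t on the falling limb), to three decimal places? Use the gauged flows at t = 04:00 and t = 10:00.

Between t = 04:00 and t = 10:00 the flow falls from 351.7 to 130.6 cfs over 3×2 h = 6 h.
Per-interval ratio K = (130.6/351.7)^(1/3) = 0.7188; K_d = K^(24/2) = 0.019.

K_d ≈ 0.019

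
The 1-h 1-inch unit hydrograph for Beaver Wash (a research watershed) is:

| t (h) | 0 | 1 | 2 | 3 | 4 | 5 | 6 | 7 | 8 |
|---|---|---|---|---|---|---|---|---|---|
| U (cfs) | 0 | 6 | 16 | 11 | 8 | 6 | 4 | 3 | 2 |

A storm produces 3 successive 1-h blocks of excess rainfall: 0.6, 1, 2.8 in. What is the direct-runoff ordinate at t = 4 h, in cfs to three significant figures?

By discrete convolution, Q_j = Σ (P_i / 1 in) · U_{j−i}.
At t = 4 h (j=4): Q = (0.6/1)·8 + (1/1)·11 + (2.8/1)·16 = 60.6 cfs.

Q ≈ 60.6 cfs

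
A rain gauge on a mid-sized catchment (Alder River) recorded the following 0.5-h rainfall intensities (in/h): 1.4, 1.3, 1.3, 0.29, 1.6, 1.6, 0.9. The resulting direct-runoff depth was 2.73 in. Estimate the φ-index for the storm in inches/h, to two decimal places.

Only the 6 blocks with intensity above φ contribute runoff: 1.4, 1.3, 1.3, 1.6, 1.6, 0.9 in/h.
Σ(I−φ)·Δt = d  ⇒  (1.4+1.3+1.3+1.6+1.6+0.9 − 6φ)·0.5 = 2.73
φ = (8.100 − 2.73/0.5) / 6 = 0.44 in/h.

φ ≈ 0.44 in/h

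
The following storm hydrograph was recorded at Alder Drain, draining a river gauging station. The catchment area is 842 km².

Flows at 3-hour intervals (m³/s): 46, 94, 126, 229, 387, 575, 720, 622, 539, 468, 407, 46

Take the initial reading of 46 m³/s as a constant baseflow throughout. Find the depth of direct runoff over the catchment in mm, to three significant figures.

Direct runoff: 0.0, 48.0, 80.0, 183.0, 341.0, 529.0, 674.0, 576.0, 493.0, 422.0, 361.0, 0.0 m³/s; ΣQ_DR = 3707 m³/s.
V = ΣQ_DR · Δt = 3707 × 10800 s = 4.004 × 10^7 m³.
Over A = 842 km², depth = V / A = 47.5 mm.

d ≈ 47.5 mm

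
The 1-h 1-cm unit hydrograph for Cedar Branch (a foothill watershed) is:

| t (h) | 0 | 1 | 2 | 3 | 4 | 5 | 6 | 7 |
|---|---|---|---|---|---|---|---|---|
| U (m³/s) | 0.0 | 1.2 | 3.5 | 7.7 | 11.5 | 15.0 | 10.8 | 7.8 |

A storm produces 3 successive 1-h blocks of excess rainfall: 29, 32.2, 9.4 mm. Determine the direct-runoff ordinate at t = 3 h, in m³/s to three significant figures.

Q ≈ 34.7 m³/s

By discrete convolution, Q_j = Σ (P_i / 10 mm) · U_{j−i}.
At t = 3 h (j=3): Q = (29/10)·7.7 + (32.2/10)·3.5 + (9.4/10)·1.2 = 34.7 m³/s.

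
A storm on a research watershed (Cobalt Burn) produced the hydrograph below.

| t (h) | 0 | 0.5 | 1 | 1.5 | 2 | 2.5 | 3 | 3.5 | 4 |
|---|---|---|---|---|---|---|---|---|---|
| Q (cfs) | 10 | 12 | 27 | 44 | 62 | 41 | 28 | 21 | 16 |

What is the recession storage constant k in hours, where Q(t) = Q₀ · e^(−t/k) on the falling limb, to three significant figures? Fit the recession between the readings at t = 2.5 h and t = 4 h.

On the falling limb, Q drops from 41 to 16 cfs between t = 2.5 h and t = 4 h (Δt = 1.5 h).
k = −Δt / ln(Q₂/Q₁) = −1.5 / ln(16/41) = 1.59 h.

k ≈ 1.59 h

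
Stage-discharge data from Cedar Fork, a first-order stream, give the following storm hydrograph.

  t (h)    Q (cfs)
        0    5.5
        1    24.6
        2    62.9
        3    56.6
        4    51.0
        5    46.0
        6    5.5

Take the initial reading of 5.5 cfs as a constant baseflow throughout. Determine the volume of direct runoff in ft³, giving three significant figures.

V ≈ 7.69 × 10^5 ft³

Direct-runoff ordinates (Q − Q_b): 0.0, 19.1, 57.4, 51.1, 45.5, 40.5, 0.0 cfs.
ΣQ_DR = 213.6 cfs.
With Δt = 1 h = 3600 s, V = ΣQ_DR · Δt = 213.6 × 3600 = 7.69 × 10^5 ft³.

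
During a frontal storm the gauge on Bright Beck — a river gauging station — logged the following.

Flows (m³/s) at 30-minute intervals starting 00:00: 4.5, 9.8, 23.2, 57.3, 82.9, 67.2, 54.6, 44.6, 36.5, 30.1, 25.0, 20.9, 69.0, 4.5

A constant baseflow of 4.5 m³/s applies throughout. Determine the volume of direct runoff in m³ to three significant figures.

V ≈ 8.41 × 10^5 m³

Direct-runoff ordinates (Q − Q_b): 0.0, 5.3, 18.7, 52.8, 78.4, 62.7, 50.1, 40.1, 32.0, 25.6, 20.5, 16.4, 64.5, 0.0 m³/s.
ΣQ_DR = 467.1 m³/s.
With Δt = 0.5 h = 1800 s, V = ΣQ_DR · Δt = 467.1 × 1800 = 8.41 × 10^5 m³.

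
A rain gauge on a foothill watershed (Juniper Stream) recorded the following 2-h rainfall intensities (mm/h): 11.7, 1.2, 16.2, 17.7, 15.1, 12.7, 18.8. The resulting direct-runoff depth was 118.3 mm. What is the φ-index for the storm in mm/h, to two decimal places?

φ ≈ 5.51 mm/h

Only the 6 blocks with intensity above φ contribute runoff: 11.7, 16.2, 17.7, 15.1, 12.7, 18.8 mm/h.
Σ(I−φ)·Δt = d  ⇒  (11.7+16.2+17.7+15.1+12.7+18.8 − 6φ)·2 = 118.3
φ = (92.20 − 118.3/2) / 6 = 5.51 mm/h.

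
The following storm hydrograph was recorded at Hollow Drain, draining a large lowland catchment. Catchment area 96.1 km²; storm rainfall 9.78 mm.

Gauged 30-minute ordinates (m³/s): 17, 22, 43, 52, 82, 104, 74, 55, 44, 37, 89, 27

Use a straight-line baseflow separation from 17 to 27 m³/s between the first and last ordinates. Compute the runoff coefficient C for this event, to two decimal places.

ΣQ_DR = 382.0 m³/s; V = ΣQ_DR·Δt = 6.876 × 10^5 m³.
Runoff depth d = V / A = 7.155 mm.
C = d / P = 7.155 / 9.78 = 0.73.

C ≈ 0.73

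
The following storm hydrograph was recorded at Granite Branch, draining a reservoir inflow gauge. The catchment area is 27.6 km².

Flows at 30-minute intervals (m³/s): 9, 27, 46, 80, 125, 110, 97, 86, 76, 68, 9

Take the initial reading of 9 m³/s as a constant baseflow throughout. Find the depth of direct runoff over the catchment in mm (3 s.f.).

d ≈ 41.3 mm

Direct runoff: 0.0, 18.0, 37.0, 71.0, 116.0, 101.0, 88.0, 77.0, 67.0, 59.0, 0.0 m³/s; ΣQ_DR = 634.0 m³/s.
V = ΣQ_DR · Δt = 634.0 × 1800 s = 1.141 × 10^6 m³.
Over A = 27.6 km², depth = V / A = 41.3 mm.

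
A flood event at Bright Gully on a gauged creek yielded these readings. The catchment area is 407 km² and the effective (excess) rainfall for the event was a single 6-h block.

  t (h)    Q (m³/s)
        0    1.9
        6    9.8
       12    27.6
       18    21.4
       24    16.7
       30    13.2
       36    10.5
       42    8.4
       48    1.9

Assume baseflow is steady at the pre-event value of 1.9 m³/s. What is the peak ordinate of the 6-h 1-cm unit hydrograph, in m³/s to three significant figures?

U_p ≈ 51.4 m³/s

Direct runoff: 0.0, 7.9, 25.7, 19.5, 14.8, 11.3, 8.6, 6.5, 0.0 m³/s; ΣQ_DR = 94.30 m³/s, peak = 25.7 m³/s.
Runoff depth d = ΣQ_DR·Δt / A = 94.30 × 21600 / (407 km²) = 5.005 mm.
The 1-cm UH is the DRH scaled by (10 mm)/d, so U_p = 25.7 × 10/5.005 = 51.4 m³/s.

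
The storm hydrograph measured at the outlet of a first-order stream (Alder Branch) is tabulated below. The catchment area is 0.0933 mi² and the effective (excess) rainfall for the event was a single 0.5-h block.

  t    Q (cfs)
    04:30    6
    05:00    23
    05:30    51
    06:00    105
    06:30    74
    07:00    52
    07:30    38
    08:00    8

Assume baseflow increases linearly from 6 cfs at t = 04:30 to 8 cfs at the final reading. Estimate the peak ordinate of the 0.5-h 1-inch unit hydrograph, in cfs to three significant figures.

Direct runoff: 0.00, 16.71, 44.43, 98.14, 66.86, 44.57, 30.29, 0.00 cfs; ΣQ_DR = 301.0 cfs, peak = 98.14 cfs.
Runoff depth d = ΣQ_DR·Δt / A = 301.0 × 1800 / (0.0933 mi²) = 2.500 in.
The 1-inch UH is the DRH scaled by (1 in)/d, so U_p = 98.14 × 1/2.500 = 39.3 cfs.

U_p ≈ 39.3 cfs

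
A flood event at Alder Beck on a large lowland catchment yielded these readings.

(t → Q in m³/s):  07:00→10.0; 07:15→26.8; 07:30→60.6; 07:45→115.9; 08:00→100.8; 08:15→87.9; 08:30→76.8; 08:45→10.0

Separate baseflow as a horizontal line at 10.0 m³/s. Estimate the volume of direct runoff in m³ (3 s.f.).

Direct-runoff ordinates (Q − Q_b): 0.0, 16.8, 50.6, 105.9, 90.8, 77.9, 66.8, 0.0 m³/s.
ΣQ_DR = 408.8 m³/s.
With Δt = 0.25 h = 900 s, V = ΣQ_DR · Δt = 408.8 × 900 = 3.68 × 10^5 m³.

V ≈ 3.68 × 10^5 m³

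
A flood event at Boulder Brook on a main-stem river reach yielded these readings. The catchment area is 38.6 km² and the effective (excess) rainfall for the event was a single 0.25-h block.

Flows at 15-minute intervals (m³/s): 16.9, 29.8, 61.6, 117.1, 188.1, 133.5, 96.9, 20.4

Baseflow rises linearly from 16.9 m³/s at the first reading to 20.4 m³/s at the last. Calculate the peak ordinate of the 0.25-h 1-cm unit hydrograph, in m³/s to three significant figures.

Direct runoff: 0.00, 12.40, 43.70, 98.70, 169.20, 114.10, 77.00, 0.00 m³/s; ΣQ_DR = 515.1 m³/s, peak = 169.20 m³/s.
Runoff depth d = ΣQ_DR·Δt / A = 515.1 × 900 / (38.6 km²) = 12.01 mm.
The 1-cm UH is the DRH scaled by (10 mm)/d, so U_p = 169.20 × 10/12.01 = 141 m³/s.

U_p ≈ 141 m³/s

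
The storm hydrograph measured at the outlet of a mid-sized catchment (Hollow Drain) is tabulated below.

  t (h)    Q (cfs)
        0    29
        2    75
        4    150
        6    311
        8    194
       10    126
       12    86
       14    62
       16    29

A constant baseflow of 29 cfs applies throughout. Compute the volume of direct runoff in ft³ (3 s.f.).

V ≈ 5.77 × 10^6 ft³

Direct-runoff ordinates (Q − Q_b): 0.0, 46.0, 121.0, 282.0, 165.0, 97.0, 57.0, 33.0, 0.0 cfs.
ΣQ_DR = 801.0 cfs.
With Δt = 2 h = 7200 s, V = ΣQ_DR · Δt = 801.0 × 7200 = 5.77 × 10^6 ft³.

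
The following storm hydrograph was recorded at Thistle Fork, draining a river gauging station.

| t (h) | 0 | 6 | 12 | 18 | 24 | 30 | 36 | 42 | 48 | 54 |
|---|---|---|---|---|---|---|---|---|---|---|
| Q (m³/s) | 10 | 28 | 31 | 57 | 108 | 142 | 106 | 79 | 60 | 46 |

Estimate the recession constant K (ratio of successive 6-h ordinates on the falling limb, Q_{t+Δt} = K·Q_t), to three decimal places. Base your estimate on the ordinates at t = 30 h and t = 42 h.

Using the recession-limb readings at t = 30 h and t = 42 h: Q falls from 142 to 79 m³/s over 2 intervals.
K = (Q₂/Q₁)^(1/2) = (79/142)^(1/2) = 0.746.

K ≈ 0.746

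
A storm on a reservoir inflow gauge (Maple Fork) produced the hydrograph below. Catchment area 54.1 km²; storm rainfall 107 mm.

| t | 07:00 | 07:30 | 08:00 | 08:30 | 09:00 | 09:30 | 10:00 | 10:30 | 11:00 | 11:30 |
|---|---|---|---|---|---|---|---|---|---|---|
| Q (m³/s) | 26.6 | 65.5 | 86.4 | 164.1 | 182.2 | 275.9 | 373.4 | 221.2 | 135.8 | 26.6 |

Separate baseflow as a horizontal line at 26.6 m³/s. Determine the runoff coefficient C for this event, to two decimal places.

C ≈ 0.40

ΣQ_DR = 1292 m³/s; V = ΣQ_DR·Δt = 2.325 × 10^6 m³.
Runoff depth d = V / A = 42.98 mm.
C = d / P = 42.98 / 107 = 0.40.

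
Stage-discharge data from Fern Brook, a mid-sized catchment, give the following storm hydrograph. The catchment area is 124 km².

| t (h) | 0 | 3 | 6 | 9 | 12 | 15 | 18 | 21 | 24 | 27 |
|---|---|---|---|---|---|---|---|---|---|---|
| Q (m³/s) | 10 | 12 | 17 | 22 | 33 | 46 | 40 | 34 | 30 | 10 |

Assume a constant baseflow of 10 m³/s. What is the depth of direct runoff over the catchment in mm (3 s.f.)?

d ≈ 13.4 mm

Direct runoff: 0.0, 2.0, 7.0, 12.0, 23.0, 36.0, 30.0, 24.0, 20.0, 0.0 m³/s; ΣQ_DR = 154.0 m³/s.
V = ΣQ_DR · Δt = 154.0 × 10800 s = 1.663 × 10^6 m³.
Over A = 124 km², depth = V / A = 13.4 mm.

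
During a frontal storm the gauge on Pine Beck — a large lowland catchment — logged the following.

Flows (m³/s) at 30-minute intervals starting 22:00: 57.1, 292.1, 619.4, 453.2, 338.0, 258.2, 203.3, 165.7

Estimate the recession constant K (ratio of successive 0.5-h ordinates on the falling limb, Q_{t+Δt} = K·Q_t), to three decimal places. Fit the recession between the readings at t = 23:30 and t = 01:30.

K ≈ 0.778

Using the recession-limb readings at t = 23:30 and t = 01:30: Q falls from 453.2 to 165.7 m³/s over 4 intervals.
K = (Q₂/Q₁)^(1/4) = (165.7/453.2)^(1/4) = 0.778.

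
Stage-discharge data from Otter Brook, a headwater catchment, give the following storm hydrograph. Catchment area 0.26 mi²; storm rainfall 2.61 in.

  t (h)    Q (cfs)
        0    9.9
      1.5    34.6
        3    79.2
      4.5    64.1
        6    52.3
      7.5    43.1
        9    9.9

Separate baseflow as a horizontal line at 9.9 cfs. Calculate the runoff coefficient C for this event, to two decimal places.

C ≈ 0.77

ΣQ_DR = 223.8 cfs; V = ΣQ_DR·Δt = 1.209 × 10^6 ft³.
Runoff depth d = V / A = 2.001 in.
C = d / P = 2.001 / 2.61 = 0.77.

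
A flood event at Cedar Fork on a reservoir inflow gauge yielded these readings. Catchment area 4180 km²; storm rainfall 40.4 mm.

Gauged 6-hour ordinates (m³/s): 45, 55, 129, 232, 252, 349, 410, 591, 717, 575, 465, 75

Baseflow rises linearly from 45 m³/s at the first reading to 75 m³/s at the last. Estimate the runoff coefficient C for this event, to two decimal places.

ΣQ_DR = 3175 m³/s; V = ΣQ_DR·Δt = 6.858 × 10^7 m³.
Runoff depth d = V / A = 16.41 mm.
C = d / P = 16.41 / 40.4 = 0.41.

C ≈ 0.41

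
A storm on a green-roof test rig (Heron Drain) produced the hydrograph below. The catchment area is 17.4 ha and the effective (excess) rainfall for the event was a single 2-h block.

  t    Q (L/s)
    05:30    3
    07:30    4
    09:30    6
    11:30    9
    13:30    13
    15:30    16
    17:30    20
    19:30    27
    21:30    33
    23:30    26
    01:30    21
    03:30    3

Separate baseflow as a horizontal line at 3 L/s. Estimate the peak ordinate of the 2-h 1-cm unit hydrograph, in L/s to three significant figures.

Direct runoff: 0.0, 1.0, 3.0, 6.0, 10.0, 13.0, 17.0, 24.0, 30.0, 23.0, 18.0, 0.0 L/s; ΣQ_DR = 145.0 L/s, peak = 30.0 L/s.
Runoff depth d = ΣQ_DR·Δt / A = 145.0 × 7200 / (17.4 ha) = 6.000 mm.
The 1-cm UH is the DRH scaled by (10 mm)/d, so U_p = 30.0 × 10/6.000 = 50.0 L/s.

U_p ≈ 50.0 L/s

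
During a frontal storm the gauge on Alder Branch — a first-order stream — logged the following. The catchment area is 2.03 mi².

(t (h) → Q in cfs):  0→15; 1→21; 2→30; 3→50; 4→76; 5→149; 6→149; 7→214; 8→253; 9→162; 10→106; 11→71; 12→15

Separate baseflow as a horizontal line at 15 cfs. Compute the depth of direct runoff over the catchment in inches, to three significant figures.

Direct runoff: 0.0, 6.0, 15.0, 35.0, 61.0, 134.0, 134.0, 199.0, 238.0, 147.0, 91.0, 56.0, 0.0 cfs; ΣQ_DR = 1116 cfs.
V = ΣQ_DR · Δt = 1116 × 3600 s = 4.018 × 10^6 ft³.
Over A = 2.03 mi², depth = V / A = 0.852 in.

d ≈ 0.852 in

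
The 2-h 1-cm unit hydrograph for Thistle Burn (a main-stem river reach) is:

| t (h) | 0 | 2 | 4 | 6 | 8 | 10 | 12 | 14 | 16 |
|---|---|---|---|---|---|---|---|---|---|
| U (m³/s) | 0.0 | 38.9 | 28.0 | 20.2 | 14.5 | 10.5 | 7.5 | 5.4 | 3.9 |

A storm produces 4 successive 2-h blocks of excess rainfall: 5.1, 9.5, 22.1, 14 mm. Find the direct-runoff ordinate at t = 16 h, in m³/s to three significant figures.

Q ≈ 38.4 m³/s

By discrete convolution, Q_j = Σ (P_i / 10 mm) · U_{j−i}.
At t = 16 h (j=8): Q = (5.1/10)·3.9 + (9.5/10)·5.4 + (22.1/10)·7.5 + (14/10)·10.5 = 38.4 m³/s.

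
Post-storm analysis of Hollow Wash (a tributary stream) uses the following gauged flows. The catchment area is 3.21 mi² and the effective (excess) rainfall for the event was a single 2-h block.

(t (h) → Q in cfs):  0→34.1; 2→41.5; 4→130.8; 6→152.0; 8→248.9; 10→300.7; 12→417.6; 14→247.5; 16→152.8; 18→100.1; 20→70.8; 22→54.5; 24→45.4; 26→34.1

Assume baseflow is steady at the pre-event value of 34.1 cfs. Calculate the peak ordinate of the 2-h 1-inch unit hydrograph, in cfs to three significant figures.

Direct runoff: 0.0, 7.4, 96.7, 117.9, 214.8, 266.6, 383.5, 213.4, 118.7, 66.0, 36.7, 20.4, 11.3, 0.0 cfs; ΣQ_DR = 1553 cfs, peak = 383.5 cfs.
Runoff depth d = ΣQ_DR·Δt / A = 1553 × 7200 / (3.21 mi²) = 1.500 in.
The 1-inch UH is the DRH scaled by (1 in)/d, so U_p = 383.5 × 1/1.500 = 256 cfs.

U_p ≈ 256 cfs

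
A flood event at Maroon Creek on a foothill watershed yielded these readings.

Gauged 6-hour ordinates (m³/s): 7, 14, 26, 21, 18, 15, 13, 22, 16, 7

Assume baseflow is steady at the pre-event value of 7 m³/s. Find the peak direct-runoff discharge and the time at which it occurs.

Q_p = 19.0 m³/s at t = 12 h

Subtracting baseflow gives direct-runoff ordinates: 0.0, 7.0, 19.0, 14.0, 11.0, 8.0, 6.0, 15.0, 9.0, 0.0 m³/s.
The maximum is 19.0 m³/s, occurring at the reading for t = 12 h.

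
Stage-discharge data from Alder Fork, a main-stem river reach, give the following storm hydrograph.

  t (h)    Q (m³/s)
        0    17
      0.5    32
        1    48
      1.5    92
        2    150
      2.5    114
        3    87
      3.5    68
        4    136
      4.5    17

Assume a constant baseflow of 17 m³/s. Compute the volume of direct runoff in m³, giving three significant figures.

Direct-runoff ordinates (Q − Q_b): 0.0, 15.0, 31.0, 75.0, 133.0, 97.0, 70.0, 51.0, 119.0, 0.0 m³/s.
ΣQ_DR = 591.0 m³/s.
With Δt = 0.5 h = 1800 s, V = ΣQ_DR · Δt = 591.0 × 1800 = 1.06 × 10^6 m³.

V ≈ 1.06 × 10^6 m³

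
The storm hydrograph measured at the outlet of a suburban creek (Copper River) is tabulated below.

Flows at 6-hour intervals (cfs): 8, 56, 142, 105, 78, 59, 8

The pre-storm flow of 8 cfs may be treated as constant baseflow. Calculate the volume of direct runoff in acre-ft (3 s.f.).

V ≈ 198 acre-ft

Direct-runoff ordinates (Q − Q_b): 0.0, 48.0, 134.0, 97.0, 70.0, 51.0, 0.0 cfs.
ΣQ_DR = 400.0 cfs.
With Δt = 6 h = 21600 s, V = ΣQ_DR · Δt = 400.0 × 21600 = 8.64 × 10^6 ft³ = 198 acre-ft.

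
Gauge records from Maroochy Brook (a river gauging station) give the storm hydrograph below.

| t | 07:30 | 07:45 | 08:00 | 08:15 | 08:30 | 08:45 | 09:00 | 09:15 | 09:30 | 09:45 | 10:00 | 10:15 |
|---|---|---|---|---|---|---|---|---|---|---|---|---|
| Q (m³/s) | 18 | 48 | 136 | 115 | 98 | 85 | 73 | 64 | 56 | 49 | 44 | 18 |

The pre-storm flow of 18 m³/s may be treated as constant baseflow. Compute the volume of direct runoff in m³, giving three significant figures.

Direct-runoff ordinates (Q − Q_b): 0.0, 30.0, 118.0, 97.0, 80.0, 67.0, 55.0, 46.0, 38.0, 31.0, 26.0, 0.0 m³/s.
ΣQ_DR = 588.0 m³/s.
With Δt = 0.25 h = 900 s, V = ΣQ_DR · Δt = 588.0 × 900 = 5.29 × 10^5 m³.

V ≈ 5.29 × 10^5 m³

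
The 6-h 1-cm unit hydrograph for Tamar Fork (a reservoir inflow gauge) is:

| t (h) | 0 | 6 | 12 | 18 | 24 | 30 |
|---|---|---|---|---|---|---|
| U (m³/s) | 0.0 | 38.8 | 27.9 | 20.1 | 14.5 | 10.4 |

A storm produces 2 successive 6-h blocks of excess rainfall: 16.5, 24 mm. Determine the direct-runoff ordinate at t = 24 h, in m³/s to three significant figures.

By discrete convolution, Q_j = Σ (P_i / 10 mm) · U_{j−i}.
At t = 24 h (j=4): Q = (16.5/10)·14.5 + (24/10)·20.1 = 72.2 m³/s.

Q ≈ 72.2 m³/s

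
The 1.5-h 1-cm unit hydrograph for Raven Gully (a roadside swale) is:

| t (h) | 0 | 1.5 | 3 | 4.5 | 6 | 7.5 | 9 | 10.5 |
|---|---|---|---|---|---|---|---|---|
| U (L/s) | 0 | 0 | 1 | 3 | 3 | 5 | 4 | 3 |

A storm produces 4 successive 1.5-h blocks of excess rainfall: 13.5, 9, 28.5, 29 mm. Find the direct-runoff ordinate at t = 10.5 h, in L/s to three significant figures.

Q ≈ 30.6 L/s

By discrete convolution, Q_j = Σ (P_i / 10 mm) · U_{j−i}.
At t = 10.5 h (j=7): Q = (13.5/10)·3 + (9/10)·4 + (28.5/10)·5 + (29/10)·3 = 30.6 L/s.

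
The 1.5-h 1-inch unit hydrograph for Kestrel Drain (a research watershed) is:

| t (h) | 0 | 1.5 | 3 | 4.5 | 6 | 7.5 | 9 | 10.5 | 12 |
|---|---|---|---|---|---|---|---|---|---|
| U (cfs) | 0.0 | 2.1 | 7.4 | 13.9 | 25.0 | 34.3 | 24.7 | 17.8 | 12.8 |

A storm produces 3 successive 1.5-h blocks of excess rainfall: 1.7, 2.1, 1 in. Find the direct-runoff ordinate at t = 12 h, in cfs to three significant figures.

By discrete convolution, Q_j = Σ (P_i / 1 in) · U_{j−i}.
At t = 12 h (j=8): Q = (1.7/1)·12.8 + (2.1/1)·17.8 + (1/1)·24.7 = 83.8 cfs.

Q ≈ 83.8 cfs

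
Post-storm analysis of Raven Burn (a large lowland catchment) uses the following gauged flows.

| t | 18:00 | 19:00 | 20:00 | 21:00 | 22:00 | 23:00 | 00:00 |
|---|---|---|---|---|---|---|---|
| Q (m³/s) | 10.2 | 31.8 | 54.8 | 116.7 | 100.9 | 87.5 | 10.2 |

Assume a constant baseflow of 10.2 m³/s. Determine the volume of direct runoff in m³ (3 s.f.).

Direct-runoff ordinates (Q − Q_b): 0.0, 21.6, 44.6, 106.5, 90.7, 77.3, 0.0 m³/s.
ΣQ_DR = 340.7 m³/s.
With Δt = 1 h = 3600 s, V = ΣQ_DR · Δt = 340.7 × 3600 = 1.23 × 10^6 m³.

V ≈ 1.23 × 10^6 m³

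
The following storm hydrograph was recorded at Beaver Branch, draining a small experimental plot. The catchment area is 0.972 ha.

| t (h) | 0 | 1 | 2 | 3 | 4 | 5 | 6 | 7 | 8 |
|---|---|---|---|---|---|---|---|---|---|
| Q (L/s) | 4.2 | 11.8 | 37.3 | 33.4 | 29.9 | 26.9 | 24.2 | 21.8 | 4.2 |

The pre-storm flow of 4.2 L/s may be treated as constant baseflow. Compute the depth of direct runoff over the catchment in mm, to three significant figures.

Direct runoff: 0.0, 7.6, 33.1, 29.2, 25.7, 22.7, 20.0, 17.6, 0.0 L/s; ΣQ_DR = 155.9 L/s.
V = ΣQ_DR · Δt = 155.9 × 3600 s = 5.612 × 10^5 L.
Over A = 0.972 ha, depth = V / A = 57.7 mm.

d ≈ 57.7 mm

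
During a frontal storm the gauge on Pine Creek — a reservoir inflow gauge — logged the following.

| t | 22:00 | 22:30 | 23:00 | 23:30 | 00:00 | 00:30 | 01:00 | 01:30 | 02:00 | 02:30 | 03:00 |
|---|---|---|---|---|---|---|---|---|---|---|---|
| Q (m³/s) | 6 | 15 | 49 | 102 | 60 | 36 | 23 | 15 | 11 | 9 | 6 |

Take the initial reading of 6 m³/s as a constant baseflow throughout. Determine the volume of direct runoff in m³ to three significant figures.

Direct-runoff ordinates (Q − Q_b): 0.0, 9.0, 43.0, 96.0, 54.0, 30.0, 17.0, 9.0, 5.0, 3.0, 0.0 m³/s.
ΣQ_DR = 266.0 m³/s.
With Δt = 0.5 h = 1800 s, V = ΣQ_DR · Δt = 266.0 × 1800 = 4.79 × 10^5 m³.

V ≈ 4.79 × 10^5 m³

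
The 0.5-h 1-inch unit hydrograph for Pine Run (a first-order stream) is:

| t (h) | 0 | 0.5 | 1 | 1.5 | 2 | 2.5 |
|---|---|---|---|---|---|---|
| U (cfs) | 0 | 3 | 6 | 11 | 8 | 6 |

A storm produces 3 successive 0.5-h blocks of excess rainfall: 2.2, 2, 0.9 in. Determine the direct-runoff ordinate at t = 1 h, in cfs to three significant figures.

Q ≈ 19.2 cfs

By discrete convolution, Q_j = Σ (P_i / 1 in) · U_{j−i}.
At t = 1 h (j=2): Q = (2.2/1)·6 + (2/1)·3 + (0.9/1)·0 = 19.2 cfs.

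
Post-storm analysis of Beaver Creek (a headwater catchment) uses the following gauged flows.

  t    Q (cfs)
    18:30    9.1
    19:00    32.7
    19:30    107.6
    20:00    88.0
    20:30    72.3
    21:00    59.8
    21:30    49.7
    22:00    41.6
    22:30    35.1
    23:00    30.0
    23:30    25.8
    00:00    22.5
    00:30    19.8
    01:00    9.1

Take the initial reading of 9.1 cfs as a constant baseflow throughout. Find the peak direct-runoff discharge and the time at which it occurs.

Subtracting baseflow gives direct-runoff ordinates: 0.0, 23.6, 98.5, 78.9, 63.2, 50.7, 40.6, 32.5, 26.0, 20.9, 16.7, 13.4, 10.7, 0.0 cfs.
The maximum is 98.5 cfs, occurring at the reading for t = 19:30.

Q_p = 98.5 cfs at t = 19:30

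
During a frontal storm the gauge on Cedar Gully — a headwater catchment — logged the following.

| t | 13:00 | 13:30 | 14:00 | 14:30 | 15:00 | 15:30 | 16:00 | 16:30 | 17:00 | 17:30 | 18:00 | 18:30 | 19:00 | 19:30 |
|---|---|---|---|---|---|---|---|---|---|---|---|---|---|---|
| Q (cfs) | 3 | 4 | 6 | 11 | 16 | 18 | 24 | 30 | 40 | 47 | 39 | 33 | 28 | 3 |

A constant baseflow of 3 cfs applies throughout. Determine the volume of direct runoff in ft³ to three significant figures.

Direct-runoff ordinates (Q − Q_b): 0.0, 1.0, 3.0, 8.0, 13.0, 15.0, 21.0, 27.0, 37.0, 44.0, 36.0, 30.0, 25.0, 0.0 cfs.
ΣQ_DR = 260.0 cfs.
With Δt = 0.5 h = 1800 s, V = ΣQ_DR · Δt = 260.0 × 1800 = 4.68 × 10^5 ft³.

V ≈ 4.68 × 10^5 ft³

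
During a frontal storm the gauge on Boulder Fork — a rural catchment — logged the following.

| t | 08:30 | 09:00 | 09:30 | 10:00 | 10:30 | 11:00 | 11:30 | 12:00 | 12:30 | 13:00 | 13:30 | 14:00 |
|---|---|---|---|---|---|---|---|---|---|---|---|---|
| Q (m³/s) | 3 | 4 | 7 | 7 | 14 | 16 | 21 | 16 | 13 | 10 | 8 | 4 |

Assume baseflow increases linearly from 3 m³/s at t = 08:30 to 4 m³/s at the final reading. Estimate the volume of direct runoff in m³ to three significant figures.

V ≈ 1.46 × 10^5 m³

Direct-runoff ordinates (Q − Q_b): 0.00, 0.91, 3.82, 3.73, 10.64, 12.55, 17.45, 12.36, 9.27, 6.18, 4.09, 0.00 m³/s.
ΣQ_DR = 81.00 m³/s.
With Δt = 0.5 h = 1800 s, V = ΣQ_DR · Δt = 81.00 × 1800 = 1.46 × 10^5 m³.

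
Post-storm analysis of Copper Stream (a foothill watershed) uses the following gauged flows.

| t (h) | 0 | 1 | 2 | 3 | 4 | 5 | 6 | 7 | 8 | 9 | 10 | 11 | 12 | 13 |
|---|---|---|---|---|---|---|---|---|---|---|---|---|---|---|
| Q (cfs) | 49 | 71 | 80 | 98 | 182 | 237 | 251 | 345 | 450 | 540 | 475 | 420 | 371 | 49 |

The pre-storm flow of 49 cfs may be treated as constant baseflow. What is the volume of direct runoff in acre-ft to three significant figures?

Direct-runoff ordinates (Q − Q_b): 0.0, 22.0, 31.0, 49.0, 133.0, 188.0, 202.0, 296.0, 401.0, 491.0, 426.0, 371.0, 322.0, 0.0 cfs.
ΣQ_DR = 2932 cfs.
With Δt = 1 h = 3600 s, V = ΣQ_DR · Δt = 2932 × 3600 = 1.06 × 10^7 ft³ = 242 acre-ft.

V ≈ 242 acre-ft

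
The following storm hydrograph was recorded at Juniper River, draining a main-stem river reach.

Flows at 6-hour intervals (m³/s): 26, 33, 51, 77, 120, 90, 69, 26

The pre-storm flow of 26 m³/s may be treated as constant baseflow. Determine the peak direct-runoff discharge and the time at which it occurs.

Subtracting baseflow gives direct-runoff ordinates: 0.0, 7.0, 25.0, 51.0, 94.0, 64.0, 43.0, 0.0 m³/s.
The maximum is 94.0 m³/s, occurring at the reading for t = 24 h.

Q_p = 94.0 m³/s at t = 24 h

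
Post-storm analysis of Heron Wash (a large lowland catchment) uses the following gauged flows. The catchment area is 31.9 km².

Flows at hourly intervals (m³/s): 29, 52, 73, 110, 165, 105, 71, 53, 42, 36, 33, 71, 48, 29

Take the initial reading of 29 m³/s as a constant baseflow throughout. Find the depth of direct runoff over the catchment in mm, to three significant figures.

d ≈ 57.7 mm

Direct runoff: 0.0, 23.0, 44.0, 81.0, 136.0, 76.0, 42.0, 24.0, 13.0, 7.0, 4.0, 42.0, 19.0, 0.0 m³/s; ΣQ_DR = 511.0 m³/s.
V = ΣQ_DR · Δt = 511.0 × 3600 s = 1.840 × 10^6 m³.
Over A = 31.9 km², depth = V / A = 57.7 mm.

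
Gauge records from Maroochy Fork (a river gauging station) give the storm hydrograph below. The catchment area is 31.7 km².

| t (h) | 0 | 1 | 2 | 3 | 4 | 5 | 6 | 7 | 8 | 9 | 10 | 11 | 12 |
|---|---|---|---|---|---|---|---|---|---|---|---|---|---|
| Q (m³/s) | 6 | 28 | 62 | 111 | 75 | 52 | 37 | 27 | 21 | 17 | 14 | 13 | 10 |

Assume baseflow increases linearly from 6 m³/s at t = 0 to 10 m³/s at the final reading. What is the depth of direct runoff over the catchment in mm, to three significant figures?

d ≈ 41.9 mm

Direct runoff: 0.00, 21.67, 55.33, 104.00, 67.67, 44.33, 29.00, 18.67, 12.33, 8.00, 4.67, 3.33, 0.00 m³/s; ΣQ_DR = 369.0 m³/s.
V = ΣQ_DR · Δt = 369.0 × 3600 s = 1.328 × 10^6 m³.
Over A = 31.7 km², depth = V / A = 41.9 mm.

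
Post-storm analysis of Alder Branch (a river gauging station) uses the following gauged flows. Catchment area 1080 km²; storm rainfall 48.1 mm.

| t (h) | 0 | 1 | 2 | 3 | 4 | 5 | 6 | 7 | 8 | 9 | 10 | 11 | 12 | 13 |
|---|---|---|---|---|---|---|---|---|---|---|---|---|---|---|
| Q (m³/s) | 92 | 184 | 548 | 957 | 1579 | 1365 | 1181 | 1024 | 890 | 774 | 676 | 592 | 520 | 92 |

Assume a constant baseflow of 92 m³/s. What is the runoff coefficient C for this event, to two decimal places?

ΣQ_DR = 9186 m³/s; V = ΣQ_DR·Δt = 3.307 × 10^7 m³.
Runoff depth d = V / A = 30.62 mm.
C = d / P = 30.62 / 48.1 = 0.64.

C ≈ 0.64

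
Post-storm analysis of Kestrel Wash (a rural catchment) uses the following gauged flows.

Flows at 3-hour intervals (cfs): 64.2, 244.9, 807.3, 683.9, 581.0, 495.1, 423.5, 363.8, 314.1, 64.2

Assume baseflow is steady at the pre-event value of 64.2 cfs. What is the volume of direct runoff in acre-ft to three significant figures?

V ≈ 843 acre-ft

Direct-runoff ordinates (Q − Q_b): 0.0, 180.7, 743.1, 619.7, 516.8, 430.9, 359.3, 299.6, 249.9, 0.0 cfs.
ΣQ_DR = 3400 cfs.
With Δt = 3 h = 10800 s, V = ΣQ_DR · Δt = 3400 × 10800 = 3.67 × 10^7 ft³ = 843 acre-ft.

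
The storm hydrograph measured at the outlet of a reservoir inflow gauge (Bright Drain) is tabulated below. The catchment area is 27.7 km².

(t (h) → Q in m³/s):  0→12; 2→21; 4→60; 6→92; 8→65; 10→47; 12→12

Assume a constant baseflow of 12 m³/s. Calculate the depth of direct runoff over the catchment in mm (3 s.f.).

d ≈ 58.5 mm

Direct runoff: 0.0, 9.0, 48.0, 80.0, 53.0, 35.0, 0.0 m³/s; ΣQ_DR = 225.0 m³/s.
V = ΣQ_DR · Δt = 225.0 × 7200 s = 1.620 × 10^6 m³.
Over A = 27.7 km², depth = V / A = 58.5 mm.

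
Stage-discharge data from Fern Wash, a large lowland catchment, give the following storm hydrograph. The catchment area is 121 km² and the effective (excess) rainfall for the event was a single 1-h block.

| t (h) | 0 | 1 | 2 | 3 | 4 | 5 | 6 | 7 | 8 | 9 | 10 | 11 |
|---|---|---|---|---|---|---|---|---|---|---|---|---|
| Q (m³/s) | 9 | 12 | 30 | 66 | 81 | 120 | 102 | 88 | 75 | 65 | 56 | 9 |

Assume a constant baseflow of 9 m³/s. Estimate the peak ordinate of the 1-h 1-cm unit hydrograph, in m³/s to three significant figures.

U_p ≈ 61.7 m³/s

Direct runoff: 0.0, 3.0, 21.0, 57.0, 72.0, 111.0, 93.0, 79.0, 66.0, 56.0, 47.0, 0.0 m³/s; ΣQ_DR = 605.0 m³/s, peak = 111.0 m³/s.
Runoff depth d = ΣQ_DR·Δt / A = 605.0 × 3600 / (121 km²) = 18.00 mm.
The 1-cm UH is the DRH scaled by (10 mm)/d, so U_p = 111.0 × 10/18.00 = 61.7 m³/s.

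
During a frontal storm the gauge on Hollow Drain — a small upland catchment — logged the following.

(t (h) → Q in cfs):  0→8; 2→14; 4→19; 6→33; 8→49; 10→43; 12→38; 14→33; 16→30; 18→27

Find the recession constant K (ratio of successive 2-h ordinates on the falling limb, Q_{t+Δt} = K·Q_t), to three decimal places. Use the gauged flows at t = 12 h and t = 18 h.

Using the recession-limb readings at t = 12 h and t = 18 h: Q falls from 38 to 27 cfs over 3 intervals.
K = (Q₂/Q₁)^(1/3) = (27/38)^(1/3) = 0.892.

K ≈ 0.892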